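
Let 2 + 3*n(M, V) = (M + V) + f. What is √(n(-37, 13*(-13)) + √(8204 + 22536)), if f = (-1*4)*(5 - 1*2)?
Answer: √(-660 + 18*√7685)/3 ≈ 10.099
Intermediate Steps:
f = -12 (f = -4*(5 - 2) = -4*3 = -12)
n(M, V) = -14/3 + M/3 + V/3 (n(M, V) = -⅔ + ((M + V) - 12)/3 = -⅔ + (-12 + M + V)/3 = -⅔ + (-4 + M/3 + V/3) = -14/3 + M/3 + V/3)
√(n(-37, 13*(-13)) + √(8204 + 22536)) = √((-14/3 + (⅓)*(-37) + (13*(-13))/3) + √(8204 + 22536)) = √((-14/3 - 37/3 + (⅓)*(-169)) + √30740) = √((-14/3 - 37/3 - 169/3) + 2*√7685) = √(-220/3 + 2*√7685)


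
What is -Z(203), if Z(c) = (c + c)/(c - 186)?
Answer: -406/17 ≈ -23.882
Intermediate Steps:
Z(c) = 2*c/(-186 + c) (Z(c) = (2*c)/(-186 + c) = 2*c/(-186 + c))
-Z(203) = -2*203/(-186 + 203) = -2*203/17 = -1*406/17 = -406/17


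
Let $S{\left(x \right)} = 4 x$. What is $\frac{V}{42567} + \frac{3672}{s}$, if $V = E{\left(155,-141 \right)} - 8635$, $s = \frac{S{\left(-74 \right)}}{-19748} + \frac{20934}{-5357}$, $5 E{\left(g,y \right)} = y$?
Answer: $- \frac{147671317642778}{156516943485} \approx -943.48$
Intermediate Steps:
$E{\left(g,y \right)} = \frac{y}{5}$
$s = - \frac{102954740}{26447509}$ ($s = \frac{4 \left(-74\right)}{-19748} + \frac{20934}{-5357} = \left(-296\right) \left(- \frac{1}{19748}\right) + 20934 \left(- \frac{1}{5357}\right) = \frac{74}{4937} - \frac{20934}{5357} = - \frac{102954740}{26447509} \approx -3.8928$)
$V = - \frac{43316}{5}$ ($V = \frac{1}{5} \left(-141\right) - 8635 = - \frac{141}{5} - 8635 = - \frac{43316}{5} \approx -8663.2$)
$\frac{V}{42567} + \frac{3672}{s} = - \frac{43316}{5 \cdot 42567} + \frac{3672}{- \frac{102954740}{26447509}} = \left(- \frac{43316}{5}\right) \frac{1}{42567} + 3672 \left(- \frac{26447509}{102954740}\right) = - \frac{6188}{30405} - \frac{24278813262}{25738685} = - \frac{147671317642778}{156516943485}$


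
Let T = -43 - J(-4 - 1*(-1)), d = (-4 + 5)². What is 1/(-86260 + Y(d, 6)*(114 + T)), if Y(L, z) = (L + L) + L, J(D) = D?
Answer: -1/86038 ≈ -1.1623e-5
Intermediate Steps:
d = 1 (d = 1² = 1)
Y(L, z) = 3*L (Y(L, z) = 2*L + L = 3*L)
T = -40 (T = -43 - (-4 - 1*(-1)) = -43 - (-4 + 1) = -43 - 1*(-3) = -43 + 3 = -40)
1/(-86260 + Y(d, 6)*(114 + T)) = 1/(-86260 + (3*1)*(114 - 40)) = 1/(-86260 + 3*74) = 1/(-86260 + 222) = 1/(-86038) = -1/86038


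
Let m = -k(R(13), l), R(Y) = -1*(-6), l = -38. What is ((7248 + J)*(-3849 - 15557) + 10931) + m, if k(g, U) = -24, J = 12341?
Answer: -380133179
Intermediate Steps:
R(Y) = 6
m = 24 (m = -1*(-24) = 24)
((7248 + J)*(-3849 - 15557) + 10931) + m = ((7248 + 12341)*(-3849 - 15557) + 10931) + 24 = (19589*(-19406) + 10931) + 24 = (-380144134 + 10931) + 24 = -380133203 + 24 = -380133179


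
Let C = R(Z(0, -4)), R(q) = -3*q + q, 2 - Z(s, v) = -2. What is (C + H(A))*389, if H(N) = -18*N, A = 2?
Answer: -17116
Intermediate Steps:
Z(s, v) = 4 (Z(s, v) = 2 - 1*(-2) = 2 + 2 = 4)
R(q) = -2*q
C = -8 (C = -2*4 = -8)
(C + H(A))*389 = (-8 - 18*2)*389 = (-8 - 36)*389 = -44*389 = -17116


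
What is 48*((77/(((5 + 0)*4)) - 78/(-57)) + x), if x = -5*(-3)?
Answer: 92196/95 ≈ 970.48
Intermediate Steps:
x = 15
48*((77/(((5 + 0)*4)) - 78/(-57)) + x) = 48*((77/(((5 + 0)*4)) - 78/(-57)) + 15) = 48*((77/((5*4)) - 78*(-1/57)) + 15) = 48*((77/20 + 26/19) + 15) = 48*(1983/380 + 15) = 48*(7683/380) = 92196/95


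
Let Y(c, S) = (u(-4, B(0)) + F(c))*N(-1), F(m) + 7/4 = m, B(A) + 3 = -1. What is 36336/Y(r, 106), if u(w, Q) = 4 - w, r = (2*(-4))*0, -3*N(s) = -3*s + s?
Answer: -218016/25 ≈ -8720.6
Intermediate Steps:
B(A) = -4 (B(A) = -3 - 1 = -4)
F(m) = -7/4 + m
N(s) = 2*s/3 (N(s) = -(-3*s + s)/3 = -(-2)*s/3 = 2*s/3)
r = 0 (r = -8*0 = 0)
Y(c, S) = -25/6 - 2*c/3 (Y(c, S) = ((4 - 1*(-4)) + (-7/4 + c))*((2/3)*(-1)) = ((4 + 4) + (-7/4 + c))*(-2/3) = (8 + (-7/4 + c))*(-2/3) = (25/4 + c)*(-2/3) = -25/6 - 2*c/3)
36336/Y(r, 106) = 36336/(-25/6 - 2/3*0) = 36336/(-25/6 + 0) = 36336/(-25/6) = 36336*(-6/25) = -218016/25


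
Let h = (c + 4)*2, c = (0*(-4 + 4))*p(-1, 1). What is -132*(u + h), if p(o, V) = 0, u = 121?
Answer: -17028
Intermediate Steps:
c = 0 (c = (0*(-4 + 4))*0 = (0*0)*0 = 0*0 = 0)
h = 8 (h = (0 + 4)*2 = 4*2 = 8)
-132*(u + h) = -132*(121 + 8) = -132*129 = -17028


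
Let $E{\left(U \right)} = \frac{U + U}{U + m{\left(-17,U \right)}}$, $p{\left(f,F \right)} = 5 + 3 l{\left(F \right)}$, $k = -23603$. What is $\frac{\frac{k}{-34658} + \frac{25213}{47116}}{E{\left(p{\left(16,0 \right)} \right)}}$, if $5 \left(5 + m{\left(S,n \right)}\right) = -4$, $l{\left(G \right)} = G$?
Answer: $- \frac{992955551}{10205914550} \approx -0.097292$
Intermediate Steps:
$m{\left(S,n \right)} = - \frac{29}{5}$ ($m{\left(S,n \right)} = -5 + \frac{1}{5} \left(-4\right) = -5 - \frac{4}{5} = - \frac{29}{5}$)
$p{\left(f,F \right)} = 5 + 3 F$
$E{\left(U \right)} = \frac{2 U}{- \frac{29}{5} + U}$ ($E{\left(U \right)} = \frac{U + U}{U - \frac{29}{5}} = \frac{2 U}{- \frac{29}{5} + U}$)
$\frac{\frac{k}{-34658} + \frac{25213}{47116}}{E{\left(p{\left(16,0 \right)} \right)}} = \frac{- \frac{23603}{-34658} + \frac{25213}{47116}}{10 \left(5 + 3 \cdot 0\right) \frac{1}{-29 + 5 \left(5 + 3 \cdot 0\right)}} = \frac{\left(-23603\right) \left(- \frac{1}{34658}\right) + 25213 \cdot \frac{1}{47116}}{10 \left(5 + 0\right) \frac{1}{-29 + 5 \left(5 + 0\right)}} = \frac{\frac{23603}{34658} + \frac{25213}{47116}}{10 \cdot 5 \frac{1}{-29 + 5 \cdot 5}} = \frac{992955551}{816473164 \cdot 10 \cdot 5 \frac{1}{-29 + 25}} = \frac{992955551}{816473164 \cdot 10 \cdot 5 \frac{1}{-4}} = \frac{992955551}{816473164 \cdot 10 \cdot 5 \left(- \frac{1}{4}\right)} = \frac{992955551}{816473164 \left(- \frac{25}{2}\right)} = \frac{992955551}{816473164} \left(- \frac{2}{25}\right) = - \frac{992955551}{10205914550}$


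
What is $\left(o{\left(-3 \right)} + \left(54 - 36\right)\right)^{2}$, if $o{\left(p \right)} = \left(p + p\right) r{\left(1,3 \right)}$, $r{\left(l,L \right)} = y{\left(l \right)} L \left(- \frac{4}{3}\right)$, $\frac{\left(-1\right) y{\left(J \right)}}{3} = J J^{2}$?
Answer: $2916$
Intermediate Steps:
$y{\left(J \right)} = - 3 J^{3}$ ($y{\left(J \right)} = - 3 J J^{2} = - 3 J^{3}$)
$r{\left(l,L \right)} = 4 L l^{3}$ ($r{\left(l,L \right)} = - 3 l^{3} L \left(- \frac{4}{3}\right) = - 3 L l^{3} \left(\left(-4\right) \frac{1}{3}\right) = - 3 L l^{3} \left(- \frac{4}{3}\right) = 4 L l^{3}$)
$o{\left(p \right)} = 24 p$ ($o{\left(p \right)} = \left(p + p\right) 4 \cdot 3 \cdot 1^{3} = 2 p 4 \cdot 3 \cdot 1 = 2 p 12 = 24 p$)
$\left(o{\left(-3 \right)} + \left(54 - 36\right)\right)^{2} = \left(24 \left(-3\right) + \left(54 - 36\right)\right)^{2} = \left(-72 + \left(54 - 36\right)\right)^{2} = \left(-72 + 18\right)^{2} = \left(-54\right)^{2} = 2916$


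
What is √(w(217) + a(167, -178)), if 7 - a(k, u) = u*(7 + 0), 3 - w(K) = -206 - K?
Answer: √1679 ≈ 40.976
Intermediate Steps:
w(K) = 209 + K (w(K) = 3 - (-206 - K) = 3 + (206 + K) = 209 + K)
a(k, u) = 7 - 7*u (a(k, u) = 7 - u*(7 + 0) = 7 - u*7 = 7 - 7*u)
√(w(217) + a(167, -178)) = √((209 + 217) + (7 - 7*(-178))) = √(426 + (7 + 1246)) = √(426 + 1253) = √1679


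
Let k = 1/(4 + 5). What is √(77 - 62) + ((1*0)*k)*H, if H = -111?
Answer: √15 ≈ 3.8730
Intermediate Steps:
k = ⅑ (k = 1/9 = ⅑ ≈ 0.11111)
√(77 - 62) + ((1*0)*k)*H = √(77 - 62) + ((1*0)*(⅑))*(-111) = √15 + (0*(⅑))*(-111) = √15 + 0*(-111) = √15 + 0 = √15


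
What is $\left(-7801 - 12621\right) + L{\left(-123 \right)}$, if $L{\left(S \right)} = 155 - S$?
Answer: $-20144$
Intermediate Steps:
$\left(-7801 - 12621\right) + L{\left(-123 \right)} = \left(-7801 - 12621\right) + \left(155 - -123\right) = -20422 + \left(155 + 123\right) = -20422 + 278 = -20144$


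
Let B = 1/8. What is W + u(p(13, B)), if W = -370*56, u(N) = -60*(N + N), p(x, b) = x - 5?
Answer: -21680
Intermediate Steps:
B = ⅛ ≈ 0.12500
p(x, b) = -5 + x
u(N) = -120*N
W = -20720
W + u(p(13, B)) = -20720 - 120*(-5 + 13) = -20720 - 120*8 = -20720 - 960 = -21680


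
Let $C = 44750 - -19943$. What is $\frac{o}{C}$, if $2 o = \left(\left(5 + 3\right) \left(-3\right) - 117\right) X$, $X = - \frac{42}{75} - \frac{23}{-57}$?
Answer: $\frac{10481}{61458350} \approx 0.00017054$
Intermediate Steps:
$X = - \frac{223}{1425}$ ($X = \left(-42\right) \frac{1}{75} - - \frac{23}{57} = - \frac{14}{25} + \frac{23}{57} = - \frac{223}{1425} \approx -0.15649$)
$C = 64693$ ($C = 44750 + 19943 = 64693$)
$o = \frac{10481}{950}$ ($o = \frac{\left(\left(5 + 3\right) \left(-3\right) - 117\right) \left(- \frac{223}{1425}\right)}{2} = \frac{\left(8 \left(-3\right) - 117\right) \left(- \frac{223}{1425}\right)}{2} = \frac{\left(-24 - 117\right) \left(- \frac{223}{1425}\right)}{2} = \frac{\left(-141\right) \left(- \frac{223}{1425}\right)}{2} = \frac{1}{2} \cdot \frac{10481}{475} = \frac{10481}{950} \approx 11.033$)
$\frac{o}{C} = \frac{10481}{950 \cdot 64693} = \frac{10481}{950} \cdot \frac{1}{64693} = \frac{10481}{61458350}$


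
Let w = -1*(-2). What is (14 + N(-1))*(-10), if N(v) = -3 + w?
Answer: -130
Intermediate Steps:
w = 2
N(v) = -1 (N(v) = -3 + 2 = -1)
(14 + N(-1))*(-10) = (14 - 1)*(-10) = 13*(-10) = -130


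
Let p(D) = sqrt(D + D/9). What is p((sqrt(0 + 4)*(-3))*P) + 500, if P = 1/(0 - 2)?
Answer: 500 + sqrt(30)/3 ≈ 501.83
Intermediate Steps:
P = -1/2 (P = 1/(-2) = -1/2 ≈ -0.50000)
p(D) = sqrt(10)*sqrt(D)/3 (p(D) = sqrt(D + D*(1/9)) = sqrt(D + D/9) = sqrt(10*D/9) = sqrt(10)*sqrt(D)/3)
p((sqrt(0 + 4)*(-3))*P) + 500 = sqrt(10)*sqrt((sqrt(0 + 4)*(-3))*(-1/2))/3 + 500 = sqrt(10)*sqrt((sqrt(4)*(-3))*(-1/2))/3 + 500 = sqrt(10)*sqrt((2*(-3))*(-1/2))/3 + 500 = sqrt(10)*sqrt(-6*(-1/2))/3 + 500 = sqrt(10)*sqrt(3)/3 + 500 = sqrt(30)/3 + 500 = 500 + sqrt(30)/3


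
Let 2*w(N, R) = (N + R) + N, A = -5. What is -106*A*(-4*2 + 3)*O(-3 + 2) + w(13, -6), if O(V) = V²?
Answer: -2640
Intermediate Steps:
w(N, R) = N + R/2 (w(N, R) = ((N + R) + N)/2 = (R + 2*N)/2 = N + R/2)
-106*A*(-4*2 + 3)*O(-3 + 2) + w(13, -6) = -106*(-5*(-4*2 + 3))*(-3 + 2)² + (13 + (½)*(-6)) = -106*(-5*(-8 + 3))*(-1)² + (13 - 3) = -106*(-5*(-5)) + 10 = -2650 + 10 = -2640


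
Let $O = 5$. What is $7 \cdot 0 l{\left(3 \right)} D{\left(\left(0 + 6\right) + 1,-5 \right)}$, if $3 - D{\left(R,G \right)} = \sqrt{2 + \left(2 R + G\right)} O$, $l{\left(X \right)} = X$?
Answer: $0$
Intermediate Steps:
$D{\left(R,G \right)} = 3 - 5 \sqrt{2 + G + 2 R}$ ($D{\left(R,G \right)} = 3 - \sqrt{2 + \left(2 R + G\right)} 5 = 3 - \sqrt{2 + \left(G + 2 R\right)} 5 = 3 - \sqrt{2 + G + 2 R} 5 = 3 - 5 \sqrt{2 + G + 2 R}$)
$7 \cdot 0 l{\left(3 \right)} D{\left(\left(0 + 6\right) + 1,-5 \right)} = 7 \cdot 0 \cdot 3 \left(3 - 5 \sqrt{2 - 5 + 2 \left(\left(0 + 6\right) + 1\right)}\right) = 0 \cdot 3 \left(3 - 5 \sqrt{2 - 5 + 2 \left(6 + 1\right)}\right) = 0 \left(3 - 5 \sqrt{2 - 5 + 2 \cdot 7}\right) = 0 \left(3 - 5 \sqrt{2 - 5 + 14}\right) = 0 \left(3 - 5 \sqrt{11}\right) = 0$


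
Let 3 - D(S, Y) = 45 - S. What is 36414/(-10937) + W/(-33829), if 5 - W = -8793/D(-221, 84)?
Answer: -323894554292/97306784299 ≈ -3.3286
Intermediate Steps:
D(S, Y) = -42 + S (D(S, Y) = 3 - (45 - S) = 3 + (-45 + S) = -42 + S)
W = -7478/263 (W = 5 - (-8793)/(-42 - 221) = 5 - (-8793)/(-263) = 5 - (-8793)*(-1)/263 = 5 - 1*8793/263 = 5 - 8793/263 = -7478/263 ≈ -28.433)
36414/(-10937) + W/(-33829) = 36414/(-10937) - 7478/263/(-33829) = 36414*(-1/10937) - 7478/263*(-1/33829) = -36414/10937 + 7478/8897027 = -323894554292/97306784299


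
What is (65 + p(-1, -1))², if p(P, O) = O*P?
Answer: 4356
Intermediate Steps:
(65 + p(-1, -1))² = (65 - 1*(-1))² = (65 + 1)² = 66² = 4356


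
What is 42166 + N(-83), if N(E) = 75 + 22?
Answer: 42263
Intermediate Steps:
N(E) = 97
42166 + N(-83) = 42166 + 97 = 42263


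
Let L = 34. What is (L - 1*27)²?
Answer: 49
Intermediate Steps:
(L - 1*27)² = (34 - 1*27)² = (34 - 27)² = 7² = 49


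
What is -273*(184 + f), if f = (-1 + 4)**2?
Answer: -52689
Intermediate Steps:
f = 9 (f = 3**2 = 9)
-273*(184 + f) = -273*(184 + 9) = -273*193 = -52689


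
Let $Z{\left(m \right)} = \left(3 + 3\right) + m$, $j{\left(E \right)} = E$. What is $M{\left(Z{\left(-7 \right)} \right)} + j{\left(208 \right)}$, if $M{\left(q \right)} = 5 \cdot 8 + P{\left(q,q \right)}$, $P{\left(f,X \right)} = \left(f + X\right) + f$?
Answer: $245$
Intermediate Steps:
$P{\left(f,X \right)} = X + 2 f$ ($P{\left(f,X \right)} = \left(X + f\right) + f = X + 2 f$)
$Z{\left(m \right)} = 6 + m$
$M{\left(q \right)} = 40 + 3 q$ ($M{\left(q \right)} = 5 \cdot 8 + \left(q + 2 q\right) = 40 + 3 q$)
$M{\left(Z{\left(-7 \right)} \right)} + j{\left(208 \right)} = \left(40 + 3 \left(6 - 7\right)\right) + 208 = \left(40 + 3 \left(-1\right)\right) + 208 = \left(40 - 3\right) + 208 = 37 + 208 = 245$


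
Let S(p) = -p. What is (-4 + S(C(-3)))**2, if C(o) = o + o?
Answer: 4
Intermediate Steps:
C(o) = 2*o
(-4 + S(C(-3)))**2 = (-4 - 2*(-3))**2 = (-4 - 1*(-6))**2 = (-4 + 6)**2 = 2**2 = 4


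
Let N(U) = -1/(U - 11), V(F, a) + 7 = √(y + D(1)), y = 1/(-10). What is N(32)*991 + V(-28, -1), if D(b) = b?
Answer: -1138/21 + 3*√10/10 ≈ -53.242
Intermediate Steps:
y = -⅒ ≈ -0.10000
V(F, a) = -7 + 3*√10/10 (V(F, a) = -7 + √(-⅒ + 1) = -7 + √(9/10) = -7 + 3*√10/10)
N(U) = -1/(-11 + U)
N(32)*991 + V(-28, -1) = -1/(-11 + 32)*991 + (-7 + 3*√10/10) = -1/21*991 + (-7 + 3*√10/10) = -991/21 + (-7 + 3*√10/10) = -1138/21 + 3*√10/10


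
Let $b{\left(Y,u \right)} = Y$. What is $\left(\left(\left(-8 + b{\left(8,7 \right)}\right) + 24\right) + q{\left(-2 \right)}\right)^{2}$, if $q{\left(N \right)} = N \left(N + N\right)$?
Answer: $1024$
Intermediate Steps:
$q{\left(N \right)} = 2 N^{2}$ ($q{\left(N \right)} = N 2 N = 2 N^{2}$)
$\left(\left(\left(-8 + b{\left(8,7 \right)}\right) + 24\right) + q{\left(-2 \right)}\right)^{2} = \left(\left(\left(-8 + 8\right) + 24\right) + 2 \left(-2\right)^{2}\right)^{2} = \left(\left(0 + 24\right) + 2 \cdot 4\right)^{2} = \left(24 + 8\right)^{2} = 32^{2} = 1024$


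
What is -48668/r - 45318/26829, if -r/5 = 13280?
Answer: -141950119/148453800 ≈ -0.95619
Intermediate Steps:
r = -66400 (r = -5*13280 = -66400)
-48668/r - 45318/26829 = -48668/(-66400) - 45318/26829 = -48668*(-1/66400) - 45318*1/26829 = 12167/16600 - 15106/8943 = -141950119/148453800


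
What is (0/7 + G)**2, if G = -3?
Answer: 9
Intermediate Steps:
(0/7 + G)**2 = (0/7 - 3)**2 = ((1/7)*0 - 3)**2 = (0 - 3)**2 = (-3)**2 = 9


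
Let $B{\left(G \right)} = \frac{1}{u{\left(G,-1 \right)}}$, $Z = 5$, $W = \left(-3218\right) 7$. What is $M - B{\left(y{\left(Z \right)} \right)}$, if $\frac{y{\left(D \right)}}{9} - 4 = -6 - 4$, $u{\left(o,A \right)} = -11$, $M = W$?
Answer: $- \frac{247785}{11} \approx -22526.0$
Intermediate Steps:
$W = -22526$
$M = -22526$
$y{\left(D \right)} = -54$ ($y{\left(D \right)} = 36 + 9 \left(-6 - 4\right) = 36 + 9 \left(-10\right) = 36 - 90 = -54$)
$B{\left(G \right)} = - \frac{1}{11}$ ($B{\left(G \right)} = \frac{1}{-11} = - \frac{1}{11}$)
$M - B{\left(y{\left(Z \right)} \right)} = -22526 - - \frac{1}{11} = -22526 + \frac{1}{11} = - \frac{247785}{11}$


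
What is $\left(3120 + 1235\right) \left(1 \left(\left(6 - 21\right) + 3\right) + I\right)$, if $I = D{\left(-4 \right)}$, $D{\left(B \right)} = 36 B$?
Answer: $-679380$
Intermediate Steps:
$I = -144$ ($I = 36 \left(-4\right) = -144$)
$\left(3120 + 1235\right) \left(1 \left(\left(6 - 21\right) + 3\right) + I\right) = \left(3120 + 1235\right) \left(1 \left(\left(6 - 21\right) + 3\right) - 144\right) = 4355 \left(1 \left(-15 + 3\right) - 144\right) = 4355 \left(1 \left(-12\right) - 144\right) = 4355 \left(-12 - 144\right) = 4355 \left(-156\right) = -679380$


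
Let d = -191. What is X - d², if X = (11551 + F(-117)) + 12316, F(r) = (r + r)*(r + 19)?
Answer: 10318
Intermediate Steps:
F(r) = 2*r*(19 + r) (F(r) = (2*r)*(19 + r) = 2*r*(19 + r))
X = 46799 (X = (11551 + 2*(-117)*(19 - 117)) + 12316 = (11551 + 2*(-117)*(-98)) + 12316 = (11551 + 22932) + 12316 = 34483 + 12316 = 46799)
X - d² = 46799 - 1*(-191)² = 46799 - 1*36481 = 46799 - 36481 = 10318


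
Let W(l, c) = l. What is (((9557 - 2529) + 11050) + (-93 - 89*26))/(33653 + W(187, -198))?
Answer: 15671/33840 ≈ 0.46309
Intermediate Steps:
(((9557 - 2529) + 11050) + (-93 - 89*26))/(33653 + W(187, -198)) = (((9557 - 2529) + 11050) + (-93 - 89*26))/(33653 + 187) = ((7028 + 11050) + (-93 - 2314))/33840 = (18078 - 2407)*(1/33840) = 15671*(1/33840) = 15671/33840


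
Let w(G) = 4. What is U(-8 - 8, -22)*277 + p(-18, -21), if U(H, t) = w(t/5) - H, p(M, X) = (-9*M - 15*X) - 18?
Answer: 5999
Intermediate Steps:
p(M, X) = -18 - 15*X - 9*M (p(M, X) = (-15*X - 9*M) - 18 = -18 - 15*X - 9*M)
U(H, t) = 4 - H
U(-8 - 8, -22)*277 + p(-18, -21) = (4 - (-8 - 8))*277 + (-18 - 15*(-21) - 9*(-18)) = (4 - 1*(-16))*277 + (-18 + 315 + 162) = (4 + 16)*277 + 459 = 20*277 + 459 = 5540 + 459 = 5999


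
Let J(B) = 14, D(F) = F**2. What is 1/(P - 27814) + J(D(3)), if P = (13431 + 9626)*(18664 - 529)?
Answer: 5853552335/418110881 ≈ 14.000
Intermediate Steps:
P = 418138695 (P = 23057*18135 = 418138695)
1/(P - 27814) + J(D(3)) = 1/(418138695 - 27814) + 14 = 1/418110881 + 14 = 5853552335/418110881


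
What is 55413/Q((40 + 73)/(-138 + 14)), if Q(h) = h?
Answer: -6871212/113 ≈ -60807.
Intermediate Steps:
55413/Q((40 + 73)/(-138 + 14)) = 55413/(((40 + 73)/(-138 + 14))) = 55413/((113/(-124))) = 55413/((113*(-1/124))) = 55413/(-113/124) = 55413*(-124/113) = -6871212/113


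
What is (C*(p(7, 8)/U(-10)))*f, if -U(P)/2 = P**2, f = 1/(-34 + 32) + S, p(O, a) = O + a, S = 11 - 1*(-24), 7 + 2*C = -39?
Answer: 4761/80 ≈ 59.513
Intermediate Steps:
C = -23 (C = -7/2 + (1/2)*(-39) = -7/2 - 39/2 = -23)
S = 35 (S = 11 + 24 = 35)
f = 69/2 (f = 1/(-34 + 32) + 35 = 1/(-2) + 35 = -1/2 + 35 = 69/2 ≈ 34.500)
U(P) = -2*P**2
(C*(p(7, 8)/U(-10)))*f = -23*(7 + 8)/((-2*(-10)**2))*(69/2) = -345/((-2*100))*(69/2) = -345/(-200)*(69/2) = -345*(-1)/200*(69/2) = -23*(-3/40)*(69/2) = (69/40)*(69/2) = 4761/80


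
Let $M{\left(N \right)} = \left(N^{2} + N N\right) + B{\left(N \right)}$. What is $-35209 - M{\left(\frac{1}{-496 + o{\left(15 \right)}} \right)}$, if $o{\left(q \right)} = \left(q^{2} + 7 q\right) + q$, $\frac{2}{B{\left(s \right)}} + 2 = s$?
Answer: $- \frac{243241638631}{6908703} \approx -35208.0$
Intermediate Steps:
$B{\left(s \right)} = \frac{2}{-2 + s}$
$o{\left(q \right)} = q^{2} + 8 q$
$M{\left(N \right)} = 2 N^{2} + \frac{2}{-2 + N}$ ($M{\left(N \right)} = \left(N^{2} + N N\right) + \frac{2}{-2 + N} = \left(N^{2} + N^{2}\right) + \frac{2}{-2 + N} = 2 N^{2} + \frac{2}{-2 + N}$)
$-35209 - M{\left(\frac{1}{-496 + o{\left(15 \right)}} \right)} = -35209 - \frac{2 \left(1 + \left(\frac{1}{-496 + 15 \left(8 + 15\right)}\right)^{2} \left(-2 + \frac{1}{-496 + 15 \left(8 + 15\right)}\right)\right)}{-2 + \frac{1}{-496 + 15 \left(8 + 15\right)}} = -35209 - \frac{2 \left(1 + \left(\frac{1}{-496 + 15 \cdot 23}\right)^{2} \left(-2 + \frac{1}{-496 + 15 \cdot 23}\right)\right)}{-2 + \frac{1}{-496 + 15 \cdot 23}} = -35209 - \frac{2 \left(1 + \left(\frac{1}{-496 + 345}\right)^{2} \left(-2 + \frac{1}{-496 + 345}\right)\right)}{-2 + \frac{1}{-496 + 345}} = -35209 - \frac{2 \left(1 + \left(\frac{1}{-151}\right)^{2} \left(-2 + \frac{1}{-151}\right)\right)}{-2 + \frac{1}{-151}} = -35209 - \frac{2 \left(1 + \left(- \frac{1}{151}\right)^{2} \left(-2 - \frac{1}{151}\right)\right)}{-2 - \frac{1}{151}} = -35209 - \frac{2 \left(1 + \frac{1}{22801} \left(- \frac{303}{151}\right)\right)}{- \frac{303}{151}} = -35209 - 2 \left(- \frac{151}{303}\right) \left(1 - \frac{303}{3442951}\right) = -35209 - 2 \left(- \frac{151}{303}\right) \frac{3442648}{3442951} = -35209 - - \frac{6885296}{6908703} = -35209 + \frac{6885296}{6908703} = - \frac{243241638631}{6908703}$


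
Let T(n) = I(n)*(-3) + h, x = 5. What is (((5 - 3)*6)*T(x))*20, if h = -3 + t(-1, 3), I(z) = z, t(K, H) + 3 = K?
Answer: -5280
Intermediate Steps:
t(K, H) = -3 + K
h = -7 (h = -3 + (-3 - 1) = -3 - 4 = -7)
T(n) = -7 - 3*n (T(n) = n*(-3) - 7 = -3*n - 7 = -7 - 3*n)
(((5 - 3)*6)*T(x))*20 = (((5 - 3)*6)*(-7 - 3*5))*20 = ((2*6)*(-7 - 15))*20 = (12*(-22))*20 = -264*20 = -5280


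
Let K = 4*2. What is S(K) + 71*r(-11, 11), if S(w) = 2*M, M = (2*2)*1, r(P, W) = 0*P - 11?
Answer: -773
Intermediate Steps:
K = 8
r(P, W) = -11 (r(P, W) = 0 - 11 = -11)
M = 4 (M = 4*1 = 4)
S(w) = 8 (S(w) = 2*4 = 8)
S(K) + 71*r(-11, 11) = 8 + 71*(-11) = 8 - 781 = -773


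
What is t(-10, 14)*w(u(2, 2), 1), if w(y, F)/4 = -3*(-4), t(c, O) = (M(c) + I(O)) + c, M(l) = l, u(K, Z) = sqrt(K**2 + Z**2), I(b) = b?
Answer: -288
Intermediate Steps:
t(c, O) = O + 2*c (t(c, O) = (c + O) + c = (O + c) + c = O + 2*c)
w(y, F) = 48 (w(y, F) = 4*(-3*(-4)) = 4*12 = 48)
t(-10, 14)*w(u(2, 2), 1) = (14 + 2*(-10))*48 = (14 - 20)*48 = -6*48 = -288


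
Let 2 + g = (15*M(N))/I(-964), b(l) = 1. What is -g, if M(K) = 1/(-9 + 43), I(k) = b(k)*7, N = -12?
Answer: 461/238 ≈ 1.9370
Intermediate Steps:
I(k) = 7 (I(k) = 1*7 = 7)
M(K) = 1/34
g = -461/238 (g = -2 + (15*(1/34))/7 = -2 + (15/34)*(⅐) = -2 + 15/238 = -461/238 ≈ -1.9370)
-g = -1*(-461/238) = 461/238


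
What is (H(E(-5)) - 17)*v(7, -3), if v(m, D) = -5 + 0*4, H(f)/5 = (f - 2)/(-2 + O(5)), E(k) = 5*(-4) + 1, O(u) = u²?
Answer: 2480/23 ≈ 107.83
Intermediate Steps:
E(k) = -19 (E(k) = -20 + 1 = -19)
H(f) = -10/23 + 5*f/23 (H(f) = 5*((f - 2)/(-2 + 5²)) = 5*((-2 + f)/(-2 + 25)) = 5*((-2 + f)/23) = 5*((-2 + f)*(1/23)) = 5*(-2/23 + f/23) = -10/23 + 5*f/23)
v(m, D) = -5 (v(m, D) = -5 + 0 = -5)
(H(E(-5)) - 17)*v(7, -3) = ((-10/23 + (5/23)*(-19)) - 17)*(-5) = ((-10/23 - 95/23) - 17)*(-5) = (-105/23 - 17)*(-5) = -496/23*(-5) = 2480/23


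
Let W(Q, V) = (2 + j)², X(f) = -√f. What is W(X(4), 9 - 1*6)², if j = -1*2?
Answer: 0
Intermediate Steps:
j = -2
W(Q, V) = 0 (W(Q, V) = (2 - 2)² = 0² = 0)
W(X(4), 9 - 1*6)² = 0² = 0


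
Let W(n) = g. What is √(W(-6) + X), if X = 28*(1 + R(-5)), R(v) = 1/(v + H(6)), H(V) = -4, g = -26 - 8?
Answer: I*√82/3 ≈ 3.0185*I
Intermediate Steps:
g = -34 (g = -26 - 1*8 = -26 - 8 = -34)
W(n) = -34
R(v) = 1/(-4 + v) (R(v) = 1/(v - 4) = 1/(-4 + v))
X = 224/9 (X = 28*(1 + 1/(-4 - 5)) = 28*(1 + 1/(-9)) = 28*(1 - ⅑) = 28*(8/9) = 224/9 ≈ 24.889)
√(W(-6) + X) = √(-34 + 224/9) = √(-82/9) = I*√82/3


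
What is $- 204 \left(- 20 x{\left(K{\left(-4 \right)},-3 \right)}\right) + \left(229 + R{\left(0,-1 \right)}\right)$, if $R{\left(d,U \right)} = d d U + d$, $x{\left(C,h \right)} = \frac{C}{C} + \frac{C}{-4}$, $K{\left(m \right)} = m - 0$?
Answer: $8389$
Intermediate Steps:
$K{\left(m \right)} = m$ ($K{\left(m \right)} = m + 0 = m$)
$x{\left(C,h \right)} = 1 - \frac{C}{4}$ ($x{\left(C,h \right)} = 1 + C \left(- \frac{1}{4}\right) = 1 - \frac{C}{4}$)
$R{\left(d,U \right)} = d + U d^{2}$ ($R{\left(d,U \right)} = d^{2} U + d = U d^{2} + d = d + U d^{2}$)
$- 204 \left(- 20 x{\left(K{\left(-4 \right)},-3 \right)}\right) + \left(229 + R{\left(0,-1 \right)}\right) = - 204 \left(- 20 \left(1 - -1\right)\right) + \left(229 + 0 \left(1 - 0\right)\right) = - 204 \left(- 20 \left(1 + 1\right)\right) + \left(229 + 0 \left(1 + 0\right)\right) = - 204 \left(\left(-20\right) 2\right) + \left(229 + 0 \cdot 1\right) = \left(-204\right) \left(-40\right) + \left(229 + 0\right) = 8160 + 229 = 8389$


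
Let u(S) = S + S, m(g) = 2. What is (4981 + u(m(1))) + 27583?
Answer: 32568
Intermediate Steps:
u(S) = 2*S
(4981 + u(m(1))) + 27583 = (4981 + 2*2) + 27583 = (4981 + 4) + 27583 = 4985 + 27583 = 32568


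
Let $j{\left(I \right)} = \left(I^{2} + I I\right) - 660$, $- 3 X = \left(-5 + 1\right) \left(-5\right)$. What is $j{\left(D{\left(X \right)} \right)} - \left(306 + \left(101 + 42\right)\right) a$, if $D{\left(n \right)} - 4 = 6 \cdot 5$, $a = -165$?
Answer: $75737$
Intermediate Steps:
$X = - \frac{20}{3}$ ($X = - \frac{\left(-5 + 1\right) \left(-5\right)}{3} = - \frac{\left(-4\right) \left(-5\right)}{3} = \left(- \frac{1}{3}\right) 20 = - \frac{20}{3} \approx -6.6667$)
$D{\left(n \right)} = 34$ ($D{\left(n \right)} = 4 + 6 \cdot 5 = 4 + 30 = 34$)
$j{\left(I \right)} = -660 + 2 I^{2}$ ($j{\left(I \right)} = \left(I^{2} + I^{2}\right) - 660 = 2 I^{2} - 660 = -660 + 2 I^{2}$)
$j{\left(D{\left(X \right)} \right)} - \left(306 + \left(101 + 42\right)\right) a = \left(-660 + 2 \cdot 34^{2}\right) - \left(306 + \left(101 + 42\right)\right) \left(-165\right) = \left(-660 + 2 \cdot 1156\right) - \left(306 + 143\right) \left(-165\right) = \left(-660 + 2312\right) - 449 \left(-165\right) = 1652 - -74085 = 1652 + 74085 = 75737$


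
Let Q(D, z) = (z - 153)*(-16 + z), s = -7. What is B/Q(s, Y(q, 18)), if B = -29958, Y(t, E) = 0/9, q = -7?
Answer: -4993/408 ≈ -12.238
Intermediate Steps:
Y(t, E) = 0 (Y(t, E) = 0*(⅑) = 0)
Q(D, z) = (-153 + z)*(-16 + z)
B/Q(s, Y(q, 18)) = -29958/(2448 + 0² - 169*0) = -29958/(2448 + 0 + 0) = -29958/2448 = -29958*1/2448 = -4993/408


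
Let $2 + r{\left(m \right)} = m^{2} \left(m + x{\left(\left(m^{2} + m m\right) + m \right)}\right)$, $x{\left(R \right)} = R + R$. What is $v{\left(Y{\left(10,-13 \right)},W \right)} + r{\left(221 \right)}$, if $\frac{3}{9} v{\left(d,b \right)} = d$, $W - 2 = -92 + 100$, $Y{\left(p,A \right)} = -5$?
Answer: $9574154690$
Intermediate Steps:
$W = 10$ ($W = 2 + \left(-92 + 100\right) = 2 + 8 = 10$)
$v{\left(d,b \right)} = 3 d$
$x{\left(R \right)} = 2 R$
$r{\left(m \right)} = -2 + m^{2} \left(3 m + 4 m^{2}\right)$ ($r{\left(m \right)} = -2 + m^{2} \left(m + 2 \left(\left(m^{2} + m m\right) + m\right)\right) = -2 + m^{2} \left(m + 2 \left(\left(m^{2} + m^{2}\right) + m\right)\right) = -2 + m^{2} \left(m + 2 \left(2 m^{2} + m\right)\right) = -2 + m^{2} \left(m + 2 \left(m + 2 m^{2}\right)\right) = -2 + m^{2} \left(m + \left(2 m + 4 m^{2}\right)\right) = -2 + m^{2} \left(3 m + 4 m^{2}\right)$)
$v{\left(Y{\left(10,-13 \right)},W \right)} + r{\left(221 \right)} = 3 \left(-5\right) + \left(-2 + 3 \cdot 221^{3} + 4 \cdot 221^{4}\right) = -15 + \left(-2 + 3 \cdot 10793861 + 4 \cdot 2385443281\right) = -15 + \left(-2 + 32381583 + 9541773124\right) = -15 + 9574154705 = 9574154690$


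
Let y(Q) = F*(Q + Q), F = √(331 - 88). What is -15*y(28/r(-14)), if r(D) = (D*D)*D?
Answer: 135*√3/49 ≈ 4.7720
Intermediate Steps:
r(D) = D³ (r(D) = D²*D = D³)
F = 9*√3 (F = √243 = 9*√3 ≈ 15.588)
y(Q) = 18*Q*√3 (y(Q) = (9*√3)*(Q + Q) = (9*√3)*(2*Q) = 18*Q*√3)
-15*y(28/r(-14)) = -270*28/((-14)³)*√3 = -270*28/(-2744)*√3 = -270*28*(-1/2744)*√3 = -270*(-1)*√3/98 = -(-135)*√3/49 = 135*√3/49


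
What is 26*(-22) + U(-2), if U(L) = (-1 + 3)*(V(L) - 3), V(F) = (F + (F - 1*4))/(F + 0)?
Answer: -570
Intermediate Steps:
V(F) = (-4 + 2*F)/F (V(F) = (F + (F - 4))/F = (F + (-4 + F))/F = (-4 + 2*F)/F)
U(L) = -2 - 8/L (U(L) = (-1 + 3)*((2 - 4/L) - 3) = 2*(-1 - 4/L) = -2 - 8/L)
26*(-22) + U(-2) = 26*(-22) + (-2 - 8/(-2)) = -572 + (-2 - 8*(-1/2)) = -572 + (-2 + 4) = -572 + 2 = -570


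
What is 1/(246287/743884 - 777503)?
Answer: -743884/578371795365 ≈ -1.2862e-6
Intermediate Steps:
1/(246287/743884 - 777503) = 1/(-578371795365/743884) = -743884/578371795365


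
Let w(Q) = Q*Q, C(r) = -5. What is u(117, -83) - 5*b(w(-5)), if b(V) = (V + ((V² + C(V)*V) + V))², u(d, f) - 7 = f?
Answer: -1512576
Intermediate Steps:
u(d, f) = 7 + f
w(Q) = Q²
b(V) = (V² - 3*V)² (b(V) = (V + ((V² - 5*V) + V))² = (V + (V² - 4*V))² = (V² - 3*V)²)
u(117, -83) - 5*b(w(-5)) = (7 - 83) - 5*((-5)²)²*(-3 + (-5)²)² = -76 - 5*25²*(-3 + 25)² = -76 - 5*625*22² = -76 - 5*625*484 = -76 - 5*302500 = -76 - 1*1512500 = -76 - 1512500 = -1512576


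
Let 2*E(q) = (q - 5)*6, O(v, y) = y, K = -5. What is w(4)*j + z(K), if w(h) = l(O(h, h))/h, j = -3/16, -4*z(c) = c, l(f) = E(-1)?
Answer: 67/32 ≈ 2.0938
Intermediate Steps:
E(q) = -15 + 3*q (E(q) = ((q - 5)*6)/2 = ((-5 + q)*6)/2 = (-30 + 6*q)/2 = -15 + 3*q)
l(f) = -18 (l(f) = -15 + 3*(-1) = -15 - 3 = -18)
z(c) = -c/4
j = -3/16 (j = -3*1/16 = -3/16 ≈ -0.18750)
w(h) = -18/h
w(4)*j + z(K) = -18/4*(-3/16) - ¼*(-5) = -18*¼*(-3/16) + 5/4 = -9/2*(-3/16) + 5/4 = 27/32 + 5/4 = 67/32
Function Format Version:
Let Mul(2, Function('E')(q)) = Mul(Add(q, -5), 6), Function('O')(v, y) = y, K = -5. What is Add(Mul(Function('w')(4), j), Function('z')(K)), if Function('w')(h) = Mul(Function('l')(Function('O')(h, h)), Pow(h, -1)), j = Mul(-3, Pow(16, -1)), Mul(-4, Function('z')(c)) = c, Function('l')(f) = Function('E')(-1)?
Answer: Rational(67, 32) ≈ 2.0938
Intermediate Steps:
Function('E')(q) = Add(-15, Mul(3, q)) (Function('E')(q) = Mul(Rational(1, 2), Mul(Add(q, -5), 6)) = Mul(Rational(1, 2), Mul(Add(-5, q), 6)) = Mul(Rational(1, 2), Add(-30, Mul(6, q))) = Add(-15, Mul(3, q)))
Function('l')(f) = -18 (Function('l')(f) = Add(-15, Mul(3, -1)) = Add(-15, -3) = -18)
Function('z')(c) = Mul(Rational(-1, 4), c)
j = Rational(-3, 16) (j = Mul(-3, Rational(1, 16)) = Rational(-3, 16) ≈ -0.18750)
Function('w')(h) = Mul(-18, Pow(h, -1))
Add(Mul(Function('w')(4), j), Function('z')(K)) = Add(Mul(Mul(-18, Pow(4, -1)), Rational(-3, 16)), Mul(Rational(-1, 4), -5)) = Add(Mul(Mul(-18, Rational(1, 4)), Rational(-3, 16)), Rational(5, 4)) = Add(Mul(Rational(-9, 2), Rational(-3, 16)), Rational(5, 4)) = Add(Rational(27, 32), Rational(5, 4)) = Rational(67, 32)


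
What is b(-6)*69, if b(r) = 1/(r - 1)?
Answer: -69/7 ≈ -9.8571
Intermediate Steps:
b(r) = 1/(-1 + r)
b(-6)*69 = 69/(-1 - 6) = 69/(-7) = -⅐*69 = -69/7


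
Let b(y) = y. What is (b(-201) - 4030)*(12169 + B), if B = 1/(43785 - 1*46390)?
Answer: -134123732364/2605 ≈ -5.1487e+7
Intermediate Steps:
B = -1/2605 (B = 1/(43785 - 46390) = 1/(-2605) = -1/2605 ≈ -0.00038388)
(b(-201) - 4030)*(12169 + B) = (-201 - 4030)*(12169 - 1/2605) = -4231*31700244/2605 = -134123732364/2605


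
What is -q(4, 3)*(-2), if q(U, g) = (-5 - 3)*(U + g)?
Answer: -112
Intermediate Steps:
q(U, g) = -8*U - 8*g (q(U, g) = -8*(U + g) = -8*U - 8*g)
-q(4, 3)*(-2) = -(-8*4 - 8*3)*(-2) = -(-32 - 24)*(-2) = -1*(-56)*(-2) = 56*(-2) = -112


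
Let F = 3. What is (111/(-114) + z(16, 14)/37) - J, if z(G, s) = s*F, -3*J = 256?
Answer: 360617/4218 ≈ 85.495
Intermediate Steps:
J = -256/3 (J = -⅓*256 = -256/3 ≈ -85.333)
z(G, s) = 3*s (z(G, s) = s*3 = 3*s)
(111/(-114) + z(16, 14)/37) - J = (111/(-114) + (3*14)/37) - 1*(-256/3) = (111*(-1/114) + 42*(1/37)) + 256/3 = (-37/38 + 42/37) + 256/3 = 227/1406 + 256/3 = 360617/4218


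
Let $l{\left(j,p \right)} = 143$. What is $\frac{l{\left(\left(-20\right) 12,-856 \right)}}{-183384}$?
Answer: $- \frac{143}{183384} \approx -0.00077978$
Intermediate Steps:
$\frac{l{\left(\left(-20\right) 12,-856 \right)}}{-183384} = \frac{143}{-183384} = 143 \left(- \frac{1}{183384}\right) = - \frac{143}{183384}$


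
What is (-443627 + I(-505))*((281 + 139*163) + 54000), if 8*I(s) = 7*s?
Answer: -136663084419/4 ≈ -3.4166e+10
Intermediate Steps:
I(s) = 7*s/8 (I(s) = (7*s)/8 = 7*s/8)
(-443627 + I(-505))*((281 + 139*163) + 54000) = (-443627 + (7/8)*(-505))*((281 + 139*163) + 54000) = (-443627 - 3535/8)*((281 + 22657) + 54000) = -3552551*(22938 + 54000)/8 = -3552551/8*76938 = -136663084419/4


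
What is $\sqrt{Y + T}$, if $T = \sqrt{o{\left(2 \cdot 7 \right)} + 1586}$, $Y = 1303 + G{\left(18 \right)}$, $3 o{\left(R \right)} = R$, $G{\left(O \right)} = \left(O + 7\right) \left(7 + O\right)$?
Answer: $\frac{\sqrt{17352 + 6 \sqrt{3579}}}{3} \approx 44.361$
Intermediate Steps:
$G{\left(O \right)} = \left(7 + O\right)^{2}$ ($G{\left(O \right)} = \left(7 + O\right) \left(7 + O\right) = \left(7 + O\right)^{2}$)
$o{\left(R \right)} = \frac{R}{3}$
$Y = 1928$ ($Y = 1303 + \left(7 + 18\right)^{2} = 1303 + 25^{2} = 1303 + 625 = 1928$)
$T = \frac{2 \sqrt{3579}}{3}$ ($T = \sqrt{\frac{2 \cdot 7}{3} + 1586} = \sqrt{\frac{1}{3} \cdot 14 + 1586} = \sqrt{\frac{14}{3} + 1586} = \sqrt{\frac{4772}{3}} = \frac{2 \sqrt{3579}}{3} \approx 39.883$)
$\sqrt{Y + T} = \sqrt{1928 + \frac{2 \sqrt{3579}}{3}}$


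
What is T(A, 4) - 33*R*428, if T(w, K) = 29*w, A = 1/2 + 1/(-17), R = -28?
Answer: 13446483/34 ≈ 3.9549e+5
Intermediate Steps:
A = 15/34 (A = 1*(½) + 1*(-1/17) = ½ - 1/17 = 15/34 ≈ 0.44118)
T(A, 4) - 33*R*428 = 29*(15/34) - 33*(-28)*428 = 435/34 + 924*428 = 435/34 + 395472 = 13446483/34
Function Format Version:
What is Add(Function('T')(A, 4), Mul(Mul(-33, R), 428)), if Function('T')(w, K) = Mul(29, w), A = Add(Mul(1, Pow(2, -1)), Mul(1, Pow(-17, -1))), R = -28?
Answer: Rational(13446483, 34) ≈ 3.9549e+5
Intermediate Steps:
A = Rational(15, 34) (A = Add(Mul(1, Rational(1, 2)), Mul(1, Rational(-1, 17))) = Add(Rational(1, 2), Rational(-1, 17)) = Rational(15, 34) ≈ 0.44118)
Add(Function('T')(A, 4), Mul(Mul(-33, R), 428)) = Add(Mul(29, Rational(15, 34)), Mul(Mul(-33, -28), 428)) = Add(Rational(435, 34), Mul(924, 428)) = Add(Rational(435, 34), 395472) = Rational(13446483, 34)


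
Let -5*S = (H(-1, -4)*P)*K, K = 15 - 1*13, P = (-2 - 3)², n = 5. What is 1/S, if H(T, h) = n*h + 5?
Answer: 1/150 ≈ 0.0066667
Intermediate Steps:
P = 25 (P = (-5)² = 25)
H(T, h) = 5 + 5*h (H(T, h) = 5*h + 5 = 5 + 5*h)
K = 2 (K = 15 - 13 = 2)
S = 150 (S = -(5 + 5*(-4))*25*2/5 = -(5 - 20)*25*2/5 = -(-15*25)*2/5 = -(-75)*2 = -⅕*(-750) = 150)
1/S = 1/150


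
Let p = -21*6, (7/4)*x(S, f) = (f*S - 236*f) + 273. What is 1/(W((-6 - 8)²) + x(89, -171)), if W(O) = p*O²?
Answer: -1/4825896 ≈ -2.0722e-7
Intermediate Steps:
x(S, f) = 156 - 944*f/7 + 4*S*f/7 (x(S, f) = 4*((f*S - 236*f) + 273)/7 = 4*((S*f - 236*f) + 273)/7 = 4*((-236*f + S*f) + 273)/7 = 4*(273 - 236*f + S*f)/7 = 156 - 944*f/7 + 4*S*f/7)
p = -126
W(O) = -126*O²
1/(W((-6 - 8)²) + x(89, -171)) = 1/(-126*(-6 - 8)⁴ + (156 - 944/7*(-171) + (4/7)*89*(-171))) = 1/(-126*((-14)²)² + (156 + 161424/7 - 60876/7)) = 1/(-126*196² + 14520) = 1/(-126*38416 + 14520) = 1/(-4840416 + 14520) = 1/(-4825896) = -1/4825896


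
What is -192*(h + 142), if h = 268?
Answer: -78720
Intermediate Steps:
-192*(h + 142) = -192*(268 + 142) = -192*410 = -78720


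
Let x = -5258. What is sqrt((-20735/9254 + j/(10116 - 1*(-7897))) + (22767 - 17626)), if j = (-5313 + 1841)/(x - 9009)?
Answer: 9*sqrt(358814242174466289340756858)/2378199072634 ≈ 71.685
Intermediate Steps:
j = 3472/14267 (j = (-5313 + 1841)/(-5258 - 9009) = -3472/(-14267) = -3472*(-1/14267) = 3472/14267 ≈ 0.24336)
sqrt((-20735/9254 + j/(10116 - 1*(-7897))) + (22767 - 17626)) = sqrt((-20735/9254 + 3472/(14267*(10116 - 1*(-7897)))) + (22767 - 17626)) = sqrt((-20735*1/9254 + 3472/(14267*(10116 + 7897))) + 5141) = sqrt((-20735/9254 + (3472/14267)/18013) + 5141) = sqrt((-20735/9254 + (3472/14267)*(1/18013)) + 5141) = sqrt((-20735/9254 + 3472/256991471) + 5141) = sqrt(-5328686021297/2378199072634 + 5141) = sqrt(12220992746390097/2378199072634) = 9*sqrt(358814242174466289340756858)/2378199072634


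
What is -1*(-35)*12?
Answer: 420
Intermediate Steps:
-1*(-35)*12 = 35*12 = 420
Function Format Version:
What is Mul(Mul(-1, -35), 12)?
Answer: 420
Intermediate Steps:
Mul(Mul(-1, -35), 12) = Mul(35, 12) = 420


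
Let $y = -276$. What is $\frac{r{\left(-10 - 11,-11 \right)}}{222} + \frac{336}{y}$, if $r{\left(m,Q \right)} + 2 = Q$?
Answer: $- \frac{6515}{5106} \approx -1.2759$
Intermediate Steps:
$r{\left(m,Q \right)} = -2 + Q$
$\frac{r{\left(-10 - 11,-11 \right)}}{222} + \frac{336}{y} = \frac{-2 - 11}{222} + \frac{336}{-276} = \left(-13\right) \frac{1}{222} + 336 \left(- \frac{1}{276}\right) = - \frac{13}{222} - \frac{28}{23} = - \frac{6515}{5106}$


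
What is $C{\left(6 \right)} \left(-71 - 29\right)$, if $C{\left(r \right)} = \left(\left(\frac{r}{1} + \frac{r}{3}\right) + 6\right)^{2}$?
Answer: $-19600$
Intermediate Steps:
$C{\left(r \right)} = \left(6 + \frac{4 r}{3}\right)^{2}$ ($C{\left(r \right)} = \left(\left(r 1 + r \frac{1}{3}\right) + 6\right)^{2} = \left(\left(r + \frac{r}{3}\right) + 6\right)^{2} = \left(\frac{4 r}{3} + 6\right)^{2} = \left(6 + \frac{4 r}{3}\right)^{2}$)
$C{\left(6 \right)} \left(-71 - 29\right) = \frac{4 \left(9 + 2 \cdot 6\right)^{2}}{9} \left(-71 - 29\right) = \frac{4 \left(9 + 12\right)^{2}}{9} \left(-100\right) = \frac{4 \cdot 21^{2}}{9} \left(-100\right) = \frac{4}{9} \cdot 441 \left(-100\right) = 196 \left(-100\right) = -19600$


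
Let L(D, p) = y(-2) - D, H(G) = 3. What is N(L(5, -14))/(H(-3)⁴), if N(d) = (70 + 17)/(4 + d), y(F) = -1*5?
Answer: -29/162 ≈ -0.17901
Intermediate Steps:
y(F) = -5
L(D, p) = -5 - D
N(d) = 87/(4 + d)
N(L(5, -14))/(H(-3)⁴) = (87/(4 + (-5 - 1*5)))/(3⁴) = (87/(4 + (-5 - 5)))/81 = (87/(4 - 10))*(1/81) = (87/(-6))*(1/81) = (87*(-⅙))*(1/81) = -29/2*1/81 = -29/162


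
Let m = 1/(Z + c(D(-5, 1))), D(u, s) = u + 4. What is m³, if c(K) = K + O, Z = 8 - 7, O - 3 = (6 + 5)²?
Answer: 1/1906624 ≈ 5.2449e-7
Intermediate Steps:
O = 124 (O = 3 + (6 + 5)² = 3 + 11² = 3 + 121 = 124)
D(u, s) = 4 + u
Z = 1
c(K) = 124 + K (c(K) = K + 124 = 124 + K)
m = 1/124 (m = 1/(1 + (124 + (4 - 5))) = 1/(1 + (124 - 1)) = 1/(1 + 123) = 1/124 ≈ 0.0080645)
m³ = (1/124)³ = 1/1906624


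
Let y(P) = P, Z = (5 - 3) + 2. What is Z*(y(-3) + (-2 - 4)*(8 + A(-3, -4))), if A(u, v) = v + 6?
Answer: -252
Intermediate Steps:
A(u, v) = 6 + v
Z = 4 (Z = 2 + 2 = 4)
Z*(y(-3) + (-2 - 4)*(8 + A(-3, -4))) = 4*(-3 + (-2 - 4)*(8 + (6 - 4))) = 4*(-3 - 6*(8 + 2)) = 4*(-3 - 6*10) = 4*(-3 - 60) = 4*(-63) = -252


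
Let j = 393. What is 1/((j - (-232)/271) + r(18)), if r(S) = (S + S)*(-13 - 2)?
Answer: -271/39605 ≈ -0.0068426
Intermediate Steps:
r(S) = -30*S (r(S) = (2*S)*(-15) = -30*S)
1/((j - (-232)/271) + r(18)) = 1/((393 - (-232)/271) - 30*18) = 1/((393 - (-232)/271) - 540) = 1/((393 - 1*(-232/271)) - 540) = 1/((393 + 232/271) - 540) = 1/(106735/271 - 540) = 1/(-39605/271) = -271/39605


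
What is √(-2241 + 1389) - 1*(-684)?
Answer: 684 + 2*I*√213 ≈ 684.0 + 29.189*I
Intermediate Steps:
√(-2241 + 1389) - 1*(-684) = √(-852) + 684 = 2*I*√213 + 684 = 684 + 2*I*√213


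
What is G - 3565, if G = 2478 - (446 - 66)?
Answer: -1467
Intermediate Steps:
G = 2098 (G = 2478 - 1*380 = 2478 - 380 = 2098)
G - 3565 = 2098 - 3565 = -1467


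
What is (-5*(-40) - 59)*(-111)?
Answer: -15651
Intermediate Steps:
(-5*(-40) - 59)*(-111) = (200 - 59)*(-111) = 141*(-111) = -15651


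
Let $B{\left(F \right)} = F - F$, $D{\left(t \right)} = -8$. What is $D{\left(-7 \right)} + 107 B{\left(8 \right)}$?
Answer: $-8$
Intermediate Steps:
$B{\left(F \right)} = 0$
$D{\left(-7 \right)} + 107 B{\left(8 \right)} = -8 + 107 \cdot 0 = -8 + 0 = -8$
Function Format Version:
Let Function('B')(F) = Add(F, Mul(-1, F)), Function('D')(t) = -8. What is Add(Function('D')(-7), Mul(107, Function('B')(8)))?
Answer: -8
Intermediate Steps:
Function('B')(F) = 0
Add(Function('D')(-7), Mul(107, Function('B')(8))) = Add(-8, Mul(107, 0)) = Add(-8, 0) = -8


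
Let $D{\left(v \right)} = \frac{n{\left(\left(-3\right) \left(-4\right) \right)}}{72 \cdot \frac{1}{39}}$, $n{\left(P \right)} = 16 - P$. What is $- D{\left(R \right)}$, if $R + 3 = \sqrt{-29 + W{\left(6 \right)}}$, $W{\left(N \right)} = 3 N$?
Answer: $- \frac{13}{6} \approx -2.1667$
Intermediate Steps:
$R = -3 + i \sqrt{11}$ ($R = -3 + \sqrt{-29 + 3 \cdot 6} = -3 + \sqrt{-29 + 18} = -3 + \sqrt{-11} = -3 + i \sqrt{11} \approx -3.0 + 3.3166 i$)
$D{\left(v \right)} = \frac{13}{6}$ ($D{\left(v \right)} = \frac{16 - \left(-3\right) \left(-4\right)}{72 \cdot \frac{1}{39}} = \frac{16 - 12}{72 \cdot \frac{1}{39}} = \frac{16 - 12}{\frac{24}{13}} = 4 \cdot \frac{13}{24} = \frac{13}{6}$)
$- D{\left(R \right)} = \left(-1\right) \frac{13}{6} = - \frac{13}{6}$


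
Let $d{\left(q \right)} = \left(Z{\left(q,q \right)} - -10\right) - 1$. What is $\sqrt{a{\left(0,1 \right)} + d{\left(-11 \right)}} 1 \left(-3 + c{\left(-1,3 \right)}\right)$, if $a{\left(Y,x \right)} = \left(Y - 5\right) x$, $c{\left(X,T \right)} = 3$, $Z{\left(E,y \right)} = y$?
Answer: $0$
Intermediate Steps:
$a{\left(Y,x \right)} = x \left(-5 + Y\right)$ ($a{\left(Y,x \right)} = \left(Y - 5\right) x = \left(-5 + Y\right) x = x \left(-5 + Y\right)$)
$d{\left(q \right)} = 9 + q$ ($d{\left(q \right)} = \left(q - -10\right) - 1 = \left(q + 10\right) - 1 = \left(10 + q\right) - 1 = 9 + q$)
$\sqrt{a{\left(0,1 \right)} + d{\left(-11 \right)}} 1 \left(-3 + c{\left(-1,3 \right)}\right) = \sqrt{1 \left(-5 + 0\right) + \left(9 - 11\right)} 1 \left(-3 + 3\right) = \sqrt{1 \left(-5\right) - 2} \cdot 1 \cdot 0 = \sqrt{-5 - 2} \cdot 0 = \sqrt{-7} \cdot 0 = i \sqrt{7} \cdot 0 = 0$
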